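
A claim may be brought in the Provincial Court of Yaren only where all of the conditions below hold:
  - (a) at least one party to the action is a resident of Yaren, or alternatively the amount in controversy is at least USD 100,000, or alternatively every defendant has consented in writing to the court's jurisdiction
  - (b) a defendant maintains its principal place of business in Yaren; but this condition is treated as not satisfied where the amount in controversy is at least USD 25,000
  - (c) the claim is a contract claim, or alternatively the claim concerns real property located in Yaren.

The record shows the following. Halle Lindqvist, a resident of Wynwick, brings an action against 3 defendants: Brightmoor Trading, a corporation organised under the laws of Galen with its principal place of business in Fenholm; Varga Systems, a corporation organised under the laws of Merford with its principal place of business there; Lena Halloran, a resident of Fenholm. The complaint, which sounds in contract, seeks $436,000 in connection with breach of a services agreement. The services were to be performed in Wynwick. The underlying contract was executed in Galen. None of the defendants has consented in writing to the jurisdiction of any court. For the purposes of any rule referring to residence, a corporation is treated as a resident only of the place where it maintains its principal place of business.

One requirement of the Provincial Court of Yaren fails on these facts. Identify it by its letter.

The Provincial Court of Yaren:
  (a) The amount in controversy is 436,000 dollars, which meets the 100,000 dollars floor, so one alternative holds. Condition met.
  (b) The corporate defendant(s) have their principal place of business in Fenholm, Merford, not Yaren. Fails.
  (c) The claim is a contract claim, so one alternative holds. Condition met.
Only condition (b) fails.

(b)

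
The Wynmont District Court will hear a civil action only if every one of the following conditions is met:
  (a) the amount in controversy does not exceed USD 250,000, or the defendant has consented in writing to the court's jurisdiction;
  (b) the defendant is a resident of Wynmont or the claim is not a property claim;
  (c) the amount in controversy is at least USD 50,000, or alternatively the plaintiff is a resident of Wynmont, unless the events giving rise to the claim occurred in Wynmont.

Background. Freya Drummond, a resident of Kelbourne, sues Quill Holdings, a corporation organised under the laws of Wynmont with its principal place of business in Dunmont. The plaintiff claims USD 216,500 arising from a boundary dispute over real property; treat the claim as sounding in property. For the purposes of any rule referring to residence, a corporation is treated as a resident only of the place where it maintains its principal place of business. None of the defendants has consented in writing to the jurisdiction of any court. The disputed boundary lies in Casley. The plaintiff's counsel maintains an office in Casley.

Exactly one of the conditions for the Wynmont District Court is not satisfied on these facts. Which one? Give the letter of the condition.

(b)

The Wynmont District Court:
  (a) The amount in controversy is USD 216,500, within the USD 250,000 ceiling, which satisfies one of the alternatives. Satisfied.
  (b) The defendant resides in Dunmont, not Wynmont; the claim is a property claim — no alternative holds. Fails.
  (c) The amount in controversy is $216,500, which meets the USD 50,000 floor, which satisfies one of the alternatives. Satisfied.
Only condition (b) fails.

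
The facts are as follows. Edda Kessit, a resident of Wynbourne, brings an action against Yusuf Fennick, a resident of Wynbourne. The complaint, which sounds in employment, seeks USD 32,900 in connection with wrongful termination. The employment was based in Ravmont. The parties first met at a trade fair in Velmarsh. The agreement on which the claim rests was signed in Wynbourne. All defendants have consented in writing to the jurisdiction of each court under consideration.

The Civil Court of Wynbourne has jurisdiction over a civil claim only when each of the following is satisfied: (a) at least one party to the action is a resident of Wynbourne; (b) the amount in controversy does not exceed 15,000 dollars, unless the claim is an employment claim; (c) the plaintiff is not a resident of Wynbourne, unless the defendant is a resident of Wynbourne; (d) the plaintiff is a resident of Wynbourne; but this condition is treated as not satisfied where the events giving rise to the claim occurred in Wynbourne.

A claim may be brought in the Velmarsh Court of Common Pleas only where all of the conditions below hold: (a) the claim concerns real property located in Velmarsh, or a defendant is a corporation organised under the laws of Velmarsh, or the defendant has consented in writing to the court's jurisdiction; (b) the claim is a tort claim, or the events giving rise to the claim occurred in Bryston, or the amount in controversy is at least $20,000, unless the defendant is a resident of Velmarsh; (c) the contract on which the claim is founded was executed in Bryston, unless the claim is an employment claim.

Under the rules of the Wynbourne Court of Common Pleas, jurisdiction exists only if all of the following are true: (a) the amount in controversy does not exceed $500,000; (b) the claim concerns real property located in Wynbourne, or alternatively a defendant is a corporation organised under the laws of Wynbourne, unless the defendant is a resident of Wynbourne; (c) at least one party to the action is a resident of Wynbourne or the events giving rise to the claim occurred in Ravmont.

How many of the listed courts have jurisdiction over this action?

The Civil Court of Wynbourne:
  (a) Edda Kessit resides in Wynbourne. Satisfied.
  (b) The amount in controversy is USD 32,900, above the 15,000 dollars ceiling. But the claim is an employment claim, and the 'unless' clause therefore excuses the requirement. Met.
  (c) The plaintiff resides in Wynbourne. The proviso rescues it, though: the defendant resides in Wynbourne. Condition met.
  (d) The plaintiff resides in Wynbourne. The carve-out does not apply: the operative events occurred in Ravmont, not Wynbourne. Met.
  → Jurisdiction lies.
The Velmarsh Court of Common Pleas:
  (a) Every defendant has filed written consent — that alternative is enough. Met.
  (b) The amount in controversy is $32,900, which meets the $20,000 floor, which satisfies one of the alternatives. Met.
  (c) The contract was executed in Wynbourne, not Bryston. The proviso rescues it, though: the claim is an employment claim. Met.
  → Every requirement is satisfied — jurisdiction.
The Wynbourne Court of Common Pleas:
  (a) The amount in controversy is USD 32,900, within the USD 500,000 ceiling. Satisfied.
  (b) The claim does not concern real property; no defendant is a corporation — none of the alternatives is met. But the defendant resides in Wynbourne, and the 'unless' clause therefore excuses the requirement. Satisfied.
  (c) Edda Kessit resides in Wynbourne — that alternative is enough. Satisfied.
  → The court has jurisdiction.
Courts with jurisdiction: the Civil Court of Wynbourne, the Velmarsh Court of Common Pleas, the Wynbourne Court of Common Pleas — 3 in total.

3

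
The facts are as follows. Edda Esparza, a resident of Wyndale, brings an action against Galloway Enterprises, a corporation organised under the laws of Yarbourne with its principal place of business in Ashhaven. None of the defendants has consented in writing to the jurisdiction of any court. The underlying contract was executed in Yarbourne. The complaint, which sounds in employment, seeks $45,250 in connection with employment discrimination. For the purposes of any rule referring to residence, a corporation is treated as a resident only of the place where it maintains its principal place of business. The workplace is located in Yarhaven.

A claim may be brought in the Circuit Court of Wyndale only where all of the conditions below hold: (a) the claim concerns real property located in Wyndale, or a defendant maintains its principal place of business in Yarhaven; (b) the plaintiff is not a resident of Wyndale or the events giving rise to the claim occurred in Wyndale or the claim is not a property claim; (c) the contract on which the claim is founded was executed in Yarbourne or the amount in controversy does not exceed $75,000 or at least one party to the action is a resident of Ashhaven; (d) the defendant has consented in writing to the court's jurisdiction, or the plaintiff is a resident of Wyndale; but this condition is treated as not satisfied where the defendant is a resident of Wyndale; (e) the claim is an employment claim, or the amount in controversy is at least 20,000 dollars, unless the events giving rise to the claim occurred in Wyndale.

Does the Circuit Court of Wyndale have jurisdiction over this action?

No

The Circuit Court of Wyndale:
  (a) The claim does not concern real property; the corporate defendant(s) have their principal place of business in Ashhaven, not Yarhaven — none of the alternatives is met. Fails.
  (b) The claim is an employment claim, not a property claim — that alternative is enough. Condition met.
  (c) The contract was executed in Yarbourne, which satisfies one of the alternatives. Met.
  (d) The plaintiff resides in Wyndale, which satisfies one of the alternatives. The exception is not triggered, since the defendant resides in Ashhaven, not Wyndale. Satisfied.
  (e) The claim is an employment claim, so one alternative holds. Satisfied.
  → The court lacks jurisdiction.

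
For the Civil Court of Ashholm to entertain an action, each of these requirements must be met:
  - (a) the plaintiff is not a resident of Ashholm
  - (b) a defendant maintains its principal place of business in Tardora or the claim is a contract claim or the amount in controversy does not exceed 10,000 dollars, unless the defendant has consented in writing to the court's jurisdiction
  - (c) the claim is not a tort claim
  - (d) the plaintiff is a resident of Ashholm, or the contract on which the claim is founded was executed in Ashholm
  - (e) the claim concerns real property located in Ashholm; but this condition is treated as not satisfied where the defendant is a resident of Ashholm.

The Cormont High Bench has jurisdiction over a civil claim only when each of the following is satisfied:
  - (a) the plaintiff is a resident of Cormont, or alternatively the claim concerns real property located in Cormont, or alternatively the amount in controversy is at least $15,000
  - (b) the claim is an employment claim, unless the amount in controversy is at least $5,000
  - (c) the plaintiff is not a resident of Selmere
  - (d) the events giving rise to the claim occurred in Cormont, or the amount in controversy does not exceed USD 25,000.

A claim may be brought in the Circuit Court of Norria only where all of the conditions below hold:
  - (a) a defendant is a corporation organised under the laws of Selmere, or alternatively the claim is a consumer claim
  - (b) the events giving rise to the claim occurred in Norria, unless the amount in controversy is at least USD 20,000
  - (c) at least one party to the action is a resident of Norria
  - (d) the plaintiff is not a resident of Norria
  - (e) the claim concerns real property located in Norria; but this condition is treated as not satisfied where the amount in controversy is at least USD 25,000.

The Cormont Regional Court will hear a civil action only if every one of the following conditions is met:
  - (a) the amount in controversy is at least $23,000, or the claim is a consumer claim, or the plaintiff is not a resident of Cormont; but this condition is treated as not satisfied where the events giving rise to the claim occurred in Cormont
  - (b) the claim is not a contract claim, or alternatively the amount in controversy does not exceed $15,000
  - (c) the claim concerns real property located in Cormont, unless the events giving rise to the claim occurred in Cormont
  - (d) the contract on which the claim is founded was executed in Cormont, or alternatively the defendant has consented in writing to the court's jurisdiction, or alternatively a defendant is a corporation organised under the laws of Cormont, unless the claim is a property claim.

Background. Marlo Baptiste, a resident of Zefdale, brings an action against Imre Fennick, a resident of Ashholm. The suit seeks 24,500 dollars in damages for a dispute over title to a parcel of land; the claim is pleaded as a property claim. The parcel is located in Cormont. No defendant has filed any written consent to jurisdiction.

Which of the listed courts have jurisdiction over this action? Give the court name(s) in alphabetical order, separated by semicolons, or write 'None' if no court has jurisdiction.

the Cormont High Bench

The Civil Court of Ashholm:
  (a) The plaintiff resides in Zefdale, which is not Ashholm. Met.
  (b) No defendant is a corporation; the claim is a property claim, not a contract claim; the amount in controversy is $24,500, above the 10,000 dollars ceiling — no alternative holds. The proviso offers no rescue either, since no such written consent has been filed. Fails.
  (c) The claim is a property claim, not a tort claim. Condition met.
  (d) The plaintiff resides in Zefdale, not Ashholm; no contract (and hence no place of execution) is alleged — every alternative fails. Not met.
  (e) The property lies in Cormont, not Ashholm. Not satisfied.
  → The court lacks jurisdiction.
The Cormont High Bench:
  (a) The property lies in Cormont — that alternative is enough. Met.
  (b) The claim is a property claim, not an employment claim. However, the amount in controversy is USD 24,500, which meets the 5,000 dollars floor, so the 'unless' proviso supplies this condition. Condition met.
  (c) The plaintiff resides in Zefdale, which is not Selmere. Satisfied.
  (d) The operative events occurred in Cormont, so this disjunct is met. Satisfied.
  → Jurisdiction lies.
The Circuit Court of Norria:
  (a) No defendant is a corporation; the claim is a property claim, not a consumer claim — none of the alternatives is met. Not met.
  (b) The operative events occurred in Cormont, not Norria. But the amount in controversy is $24,500, which meets the USD 20,000 floor, and the 'unless' clause therefore excuses the requirement. Condition met.
  (c) No party resides in Norria. Fails.
  (d) The plaintiff resides in Zefdale, which is not Norria. Met.
  (e) The property lies in Cormont, not Norria. Condition not met.
  → The court lacks jurisdiction.
The Cormont Regional Court:
  (a) The amount in controversy is 24,500 dollars, which meets the 23,000 dollars floor, so one alternative holds. But the operative events occurred in Cormont, triggering the carve-out and defeating this condition. Fails.
  (b) The claim is a property claim, not a contract claim, so this disjunct is met. Condition met.
  (c) The property lies in Cormont. Met.
  (d) No contract (and hence no place of execution) is alleged; no such written consent has been filed; no defendant is a corporation — every alternative fails. However, the claim is a property claim, so the 'unless' proviso supplies this condition. Met.
  → The court lacks jurisdiction.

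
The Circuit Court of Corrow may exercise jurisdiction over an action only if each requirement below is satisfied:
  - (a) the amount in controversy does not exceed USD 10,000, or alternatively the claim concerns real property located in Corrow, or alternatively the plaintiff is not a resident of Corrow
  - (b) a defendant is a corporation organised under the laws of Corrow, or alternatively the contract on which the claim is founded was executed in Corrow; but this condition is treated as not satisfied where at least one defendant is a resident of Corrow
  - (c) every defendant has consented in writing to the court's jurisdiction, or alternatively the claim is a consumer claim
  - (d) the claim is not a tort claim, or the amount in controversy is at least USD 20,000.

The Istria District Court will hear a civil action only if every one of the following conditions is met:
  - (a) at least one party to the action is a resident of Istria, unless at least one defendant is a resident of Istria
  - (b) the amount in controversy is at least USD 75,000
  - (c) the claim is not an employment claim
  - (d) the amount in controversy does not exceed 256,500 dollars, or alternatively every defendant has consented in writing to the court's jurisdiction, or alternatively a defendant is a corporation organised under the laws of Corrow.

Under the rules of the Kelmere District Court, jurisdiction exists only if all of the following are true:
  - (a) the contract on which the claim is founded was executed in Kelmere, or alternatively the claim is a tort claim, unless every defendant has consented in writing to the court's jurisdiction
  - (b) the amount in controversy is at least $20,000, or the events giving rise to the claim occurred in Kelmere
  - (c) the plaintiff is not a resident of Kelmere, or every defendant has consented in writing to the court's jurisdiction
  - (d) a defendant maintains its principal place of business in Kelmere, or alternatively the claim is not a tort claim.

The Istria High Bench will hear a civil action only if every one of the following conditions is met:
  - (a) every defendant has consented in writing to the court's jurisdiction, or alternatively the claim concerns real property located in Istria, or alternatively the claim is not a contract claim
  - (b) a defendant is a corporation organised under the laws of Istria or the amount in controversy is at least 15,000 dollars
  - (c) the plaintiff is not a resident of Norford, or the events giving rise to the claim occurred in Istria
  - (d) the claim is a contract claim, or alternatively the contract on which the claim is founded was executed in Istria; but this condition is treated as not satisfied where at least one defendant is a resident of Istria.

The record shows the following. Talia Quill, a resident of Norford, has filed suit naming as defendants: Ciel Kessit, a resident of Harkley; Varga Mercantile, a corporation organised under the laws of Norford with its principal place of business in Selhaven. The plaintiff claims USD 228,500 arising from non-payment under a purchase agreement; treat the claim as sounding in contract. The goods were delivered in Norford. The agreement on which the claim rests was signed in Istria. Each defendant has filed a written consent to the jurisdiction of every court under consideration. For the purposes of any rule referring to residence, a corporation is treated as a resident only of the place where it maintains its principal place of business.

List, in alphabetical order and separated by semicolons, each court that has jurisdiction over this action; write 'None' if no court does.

The Circuit Court of Corrow:
  (a) The plaintiff resides in Norford, which is not Corrow, so this disjunct is met. Satisfied.
  (b) The corporate defendant(s) are organised in Norford, not Corrow; the contract was executed in Istria, not Corrow — no alternative holds. Condition not met.
  (c) Every defendant has filed written consent, so this disjunct is met. Satisfied.
  (d) The claim is a contract claim, not a tort claim, so one alternative holds. Condition met.
  → The court lacks jurisdiction.
The Istria District Court:
  (a) No party resides in Istria. Nor does the 'unless' clause help: no defendant resides in Istria (they reside in Harkley, Selhaven). Condition not met.
  (b) The amount in controversy is 228,500 dollars, which meets the $75,000 floor. Condition met.
  (c) The claim is a contract claim, not an employment claim. Satisfied.
  (d) The amount in controversy is USD 228,500, within the USD 256,500 ceiling, which satisfies one of the alternatives. Satisfied.
  → No jurisdiction.
The Kelmere District Court:
  (a) The contract was executed in Istria, not Kelmere; the claim is a contract claim, not a tort claim — none of the alternatives is met. But every defendant has filed written consent, and the 'unless' clause therefore excuses the requirement. Satisfied.
  (b) The amount in controversy is $228,500, which meets the 20,000 dollars floor, which satisfies one of the alternatives. Condition met.
  (c) The plaintiff resides in Norford, which is not Kelmere, which satisfies one of the alternatives. Condition met.
  (d) The claim is a contract claim, not a tort claim — that alternative is enough. Satisfied.
  → Every requirement is satisfied — jurisdiction.
The Istria High Bench:
  (a) Every defendant has filed written consent, which satisfies one of the alternatives. Condition met.
  (b) The amount in controversy is USD 228,500, which meets the USD 15,000 floor, so one alternative holds. Satisfied.
  (c) The plaintiff resides in Norford; the operative events occurred in Norford, not Istria — none of the alternatives is met. Fails.
  (d) The claim is a contract claim, so one alternative holds. And the carve-out is inapplicable — no defendant resides in Istria (they reside in Harkley, Selhaven). Met.
  → The court lacks jurisdiction.

the Kelmere District Court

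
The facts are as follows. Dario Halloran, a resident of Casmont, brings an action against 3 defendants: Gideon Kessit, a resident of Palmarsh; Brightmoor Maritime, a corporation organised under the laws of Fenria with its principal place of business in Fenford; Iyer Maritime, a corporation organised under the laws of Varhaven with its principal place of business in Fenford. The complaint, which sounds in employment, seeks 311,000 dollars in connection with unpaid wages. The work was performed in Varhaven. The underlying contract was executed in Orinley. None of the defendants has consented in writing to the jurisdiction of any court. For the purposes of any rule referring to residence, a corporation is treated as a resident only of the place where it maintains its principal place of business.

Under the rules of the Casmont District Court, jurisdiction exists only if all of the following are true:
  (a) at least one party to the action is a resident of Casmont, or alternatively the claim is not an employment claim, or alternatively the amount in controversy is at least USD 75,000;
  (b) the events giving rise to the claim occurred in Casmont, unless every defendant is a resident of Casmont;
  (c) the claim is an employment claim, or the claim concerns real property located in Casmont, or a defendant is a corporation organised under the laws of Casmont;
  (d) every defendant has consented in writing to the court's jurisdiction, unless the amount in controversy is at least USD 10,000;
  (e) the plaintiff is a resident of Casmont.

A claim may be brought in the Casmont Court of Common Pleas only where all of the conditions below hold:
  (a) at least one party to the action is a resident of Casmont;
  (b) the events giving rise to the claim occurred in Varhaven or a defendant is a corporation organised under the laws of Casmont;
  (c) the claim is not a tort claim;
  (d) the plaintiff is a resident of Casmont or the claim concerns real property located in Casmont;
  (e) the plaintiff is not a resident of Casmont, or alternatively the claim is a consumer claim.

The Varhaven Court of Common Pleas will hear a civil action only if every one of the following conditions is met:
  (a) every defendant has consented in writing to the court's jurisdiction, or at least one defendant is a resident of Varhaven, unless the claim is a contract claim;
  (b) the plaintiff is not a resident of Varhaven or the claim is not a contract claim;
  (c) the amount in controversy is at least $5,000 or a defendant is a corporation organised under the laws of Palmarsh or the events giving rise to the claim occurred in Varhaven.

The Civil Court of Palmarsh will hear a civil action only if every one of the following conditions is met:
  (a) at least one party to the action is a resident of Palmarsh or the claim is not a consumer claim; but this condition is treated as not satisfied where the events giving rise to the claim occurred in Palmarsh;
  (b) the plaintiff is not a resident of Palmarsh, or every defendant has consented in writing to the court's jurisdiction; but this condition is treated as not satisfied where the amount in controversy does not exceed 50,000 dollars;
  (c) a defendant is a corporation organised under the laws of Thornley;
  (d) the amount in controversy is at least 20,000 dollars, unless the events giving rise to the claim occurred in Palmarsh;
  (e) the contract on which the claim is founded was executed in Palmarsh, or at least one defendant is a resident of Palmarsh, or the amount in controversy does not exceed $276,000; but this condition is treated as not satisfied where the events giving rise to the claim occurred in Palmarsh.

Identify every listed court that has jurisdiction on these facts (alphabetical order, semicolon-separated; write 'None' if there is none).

None

The Casmont District Court:
  (a) Dario Halloran resides in Casmont, which satisfies one of the alternatives. Condition met.
  (b) The operative events occurred in Varhaven, not Casmont. The proviso offers no rescue either, since the defendants reside as follows — Gideon Kessit in Palmarsh, Brightmoor Maritime in Fenford, Iyer Maritime in Fenford — not all in Casmont. Not met.
  (c) The claim is an employment claim, so one alternative holds. Met.
  (d) No such written consent has been filed. The proviso rescues it, though: the amount in controversy is $311,000, which meets the 10,000 dollars floor. Satisfied.
  (e) The plaintiff resides in Casmont. Condition met.
  → The court lacks jurisdiction.
The Casmont Court of Common Pleas:
  (a) Dario Halloran resides in Casmont. Condition met.
  (b) The operative events occurred in Varhaven, which satisfies one of the alternatives. Met.
  (c) The claim is an employment claim, not a tort claim. Condition met.
  (d) The plaintiff resides in Casmont, so this disjunct is met. Satisfied.
  (e) The plaintiff resides in Casmont; the claim is an employment claim, not a consumer claim — none of the alternatives is met. Fails.
  → No jurisdiction.
The Varhaven Court of Common Pleas:
  (a) No such written consent has been filed; no defendant resides in Varhaven (they reside in Palmarsh, Fenford, Fenford) — no alternative holds. Nor does the 'unless' clause help: the claim is an employment claim, not a contract claim. Not satisfied.
  (b) The plaintiff resides in Casmont, which is not Varhaven — that alternative is enough. Satisfied.
  (c) The amount in controversy is $311,000, which meets the 5,000 dollars floor, so this disjunct is met. Met.
  → At least one condition fails; no jurisdiction.
The Civil Court of Palmarsh:
  (a) Gideon Kessit resides in Palmarsh, so one alternative holds. And the carve-out is inapplicable — the operative events occurred in Varhaven, not Palmarsh. Satisfied.
  (b) The plaintiff resides in Casmont, which is not Palmarsh, so this disjunct is met. The exception is not triggered, since the amount in controversy is USD 311,000, above the $50,000 ceiling. Met.
  (c) The corporate defendant(s) are organised in Fenria, Varhaven, not Thornley. Fails.
  (d) The amount in controversy is 311,000 dollars, which meets the USD 20,000 floor. Condition met.
  (e) Gideon Kessit resides in Palmarsh, which satisfies one of the alternatives. And the carve-out is inapplicable — the operative events occurred in Varhaven, not Palmarsh. Met.
  → The court lacks jurisdiction.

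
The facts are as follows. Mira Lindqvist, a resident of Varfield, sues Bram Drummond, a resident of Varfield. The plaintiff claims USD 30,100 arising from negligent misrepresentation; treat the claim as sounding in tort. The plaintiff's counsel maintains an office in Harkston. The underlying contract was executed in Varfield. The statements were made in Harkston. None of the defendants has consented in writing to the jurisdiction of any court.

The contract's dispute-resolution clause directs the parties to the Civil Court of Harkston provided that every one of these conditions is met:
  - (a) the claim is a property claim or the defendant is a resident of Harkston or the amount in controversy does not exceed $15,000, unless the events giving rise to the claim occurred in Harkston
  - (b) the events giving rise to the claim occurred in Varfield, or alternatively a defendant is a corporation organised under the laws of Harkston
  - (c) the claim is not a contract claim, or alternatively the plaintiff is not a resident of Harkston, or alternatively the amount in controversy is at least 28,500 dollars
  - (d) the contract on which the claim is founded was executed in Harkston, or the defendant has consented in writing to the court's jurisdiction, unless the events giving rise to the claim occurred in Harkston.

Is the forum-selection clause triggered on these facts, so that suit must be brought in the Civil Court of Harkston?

No

The Civil Court of Harkston:
  (a) The claim is a tort claim, not a property claim; the defendant resides in Varfield, not Harkston; the amount in controversy is 30,100 dollars, above the $15,000 ceiling — no alternative holds. But the operative events occurred in Harkston, and the 'unless' clause therefore excuses the requirement. Met.
  (b) The operative events occurred in Harkston, not Varfield; no defendant is a corporation — every alternative fails. Not met.
  (c) The claim is a tort claim, not a contract claim, which satisfies one of the alternatives. Satisfied.
  (d) The contract was executed in Varfield, not Harkston; no such written consent has been filed — every alternative fails. The proviso rescues it, though: the operative events occurred in Harkston. Condition met.
  → The clause does not apply.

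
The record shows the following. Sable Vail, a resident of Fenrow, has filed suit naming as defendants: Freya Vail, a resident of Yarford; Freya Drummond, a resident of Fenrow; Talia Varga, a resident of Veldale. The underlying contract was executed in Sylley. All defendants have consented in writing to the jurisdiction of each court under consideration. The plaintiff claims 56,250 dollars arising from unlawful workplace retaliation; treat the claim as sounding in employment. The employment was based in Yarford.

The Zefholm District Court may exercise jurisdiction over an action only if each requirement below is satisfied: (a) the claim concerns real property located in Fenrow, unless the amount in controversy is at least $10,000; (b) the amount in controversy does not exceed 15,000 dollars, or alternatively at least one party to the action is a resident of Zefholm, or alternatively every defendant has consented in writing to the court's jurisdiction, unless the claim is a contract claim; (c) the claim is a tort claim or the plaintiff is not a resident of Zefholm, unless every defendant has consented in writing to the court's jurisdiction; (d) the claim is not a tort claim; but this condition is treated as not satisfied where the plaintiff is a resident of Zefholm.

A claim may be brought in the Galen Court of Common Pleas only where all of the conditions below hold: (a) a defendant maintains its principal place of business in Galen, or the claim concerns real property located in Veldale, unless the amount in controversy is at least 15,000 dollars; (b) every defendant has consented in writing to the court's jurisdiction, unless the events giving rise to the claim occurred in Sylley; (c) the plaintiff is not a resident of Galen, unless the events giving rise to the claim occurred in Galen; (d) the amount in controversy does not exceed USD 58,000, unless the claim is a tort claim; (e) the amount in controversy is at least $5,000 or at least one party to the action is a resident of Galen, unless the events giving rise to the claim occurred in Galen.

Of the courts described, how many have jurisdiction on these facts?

2

The Zefholm District Court:
  (a) The claim does not concern real property. However, the amount in controversy is USD 56,250, which meets the $10,000 floor, so the 'unless' proviso supplies this condition. Condition met.
  (b) Every defendant has filed written consent, which satisfies one of the alternatives. Condition met.
  (c) The plaintiff resides in Fenrow, which is not Zefholm, which satisfies one of the alternatives. Condition met.
  (d) The claim is an employment claim, not a tort claim. And the carve-out is inapplicable — the plaintiff resides in Fenrow, not Zefholm. Satisfied.
  → Jurisdiction lies.
The Galen Court of Common Pleas:
  (a) No defendant is a corporation; the claim does not concern real property — every alternative fails. But the amount in controversy is USD 56,250, which meets the 15,000 dollars floor, and the 'unless' clause therefore excuses the requirement. Met.
  (b) Every defendant has filed written consent. Condition met.
  (c) The plaintiff resides in Fenrow, which is not Galen. Condition met.
  (d) The amount in controversy is $56,250, within the 58,000 dollars ceiling. Satisfied.
  (e) The amount in controversy is $56,250, which meets the $5,000 floor — that alternative is enough. Condition met.
  → The court has jurisdiction.
Courts with jurisdiction: the Zefholm District Court, the Galen Court of Common Pleas — 2 in total.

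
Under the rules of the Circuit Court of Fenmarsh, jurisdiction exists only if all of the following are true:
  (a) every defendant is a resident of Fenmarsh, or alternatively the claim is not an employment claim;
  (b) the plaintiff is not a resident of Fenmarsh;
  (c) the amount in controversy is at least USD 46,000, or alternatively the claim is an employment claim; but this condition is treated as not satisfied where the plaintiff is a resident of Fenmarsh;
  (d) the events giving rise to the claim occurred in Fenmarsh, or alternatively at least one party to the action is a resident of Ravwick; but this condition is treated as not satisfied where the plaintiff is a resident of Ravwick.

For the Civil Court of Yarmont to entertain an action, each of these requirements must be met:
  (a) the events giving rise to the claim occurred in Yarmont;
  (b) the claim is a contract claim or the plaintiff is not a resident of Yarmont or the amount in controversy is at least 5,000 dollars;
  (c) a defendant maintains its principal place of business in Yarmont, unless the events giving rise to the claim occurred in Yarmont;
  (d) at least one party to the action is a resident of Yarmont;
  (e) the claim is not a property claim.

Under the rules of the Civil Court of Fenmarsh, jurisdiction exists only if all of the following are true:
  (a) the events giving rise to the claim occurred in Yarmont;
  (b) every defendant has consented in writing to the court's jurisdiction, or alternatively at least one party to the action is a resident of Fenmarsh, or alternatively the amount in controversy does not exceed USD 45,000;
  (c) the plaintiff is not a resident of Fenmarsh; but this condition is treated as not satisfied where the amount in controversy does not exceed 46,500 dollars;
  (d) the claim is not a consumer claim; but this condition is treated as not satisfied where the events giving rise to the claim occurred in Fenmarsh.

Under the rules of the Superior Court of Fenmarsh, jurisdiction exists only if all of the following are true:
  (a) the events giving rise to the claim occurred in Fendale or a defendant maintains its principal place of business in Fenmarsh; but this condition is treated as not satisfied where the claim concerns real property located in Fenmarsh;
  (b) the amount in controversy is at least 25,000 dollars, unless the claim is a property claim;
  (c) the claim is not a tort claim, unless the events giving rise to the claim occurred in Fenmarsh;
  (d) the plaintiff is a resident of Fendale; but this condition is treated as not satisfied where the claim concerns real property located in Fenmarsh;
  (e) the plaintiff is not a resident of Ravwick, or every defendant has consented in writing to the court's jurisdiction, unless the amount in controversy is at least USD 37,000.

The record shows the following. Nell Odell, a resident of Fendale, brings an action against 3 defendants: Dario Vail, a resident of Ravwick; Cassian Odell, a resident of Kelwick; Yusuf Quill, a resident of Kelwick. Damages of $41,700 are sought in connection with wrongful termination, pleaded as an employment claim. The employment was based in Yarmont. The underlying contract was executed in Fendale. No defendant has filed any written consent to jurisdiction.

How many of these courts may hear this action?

0

The Circuit Court of Fenmarsh:
  (a) The defendants reside as follows — Dario Vail in Ravwick, Cassian Odell in Kelwick, Yusuf Quill in Kelwick — not all in Fenmarsh; the claim is an employment claim — none of the alternatives is met. Fails.
  (b) The plaintiff resides in Fendale, which is not Fenmarsh. Met.
  (c) The claim is an employment claim, so this disjunct is met. And the carve-out is inapplicable — the plaintiff resides in Fendale, not Fenmarsh. Satisfied.
  (d) Dario Vail resides in Ravwick, so one alternative holds. The exception is not triggered, since the plaintiff resides in Fendale, not Ravwick. Satisfied.
  → The court lacks jurisdiction.
The Civil Court of Yarmont:
  (a) The operative events occurred in Yarmont. Satisfied.
  (b) The plaintiff resides in Fendale, which is not Yarmont, which satisfies one of the alternatives. Met.
  (c) No defendant is a corporation. However, the operative events occurred in Yarmont, so the 'unless' proviso supplies this condition. Met.
  (d) No party resides in Yarmont. Condition not met.
  (e) The claim is an employment claim, not a property claim. Met.
  → The court lacks jurisdiction.
The Civil Court of Fenmarsh:
  (a) The operative events occurred in Yarmont. Met.
  (b) The amount in controversy is USD 41,700, within the $45,000 ceiling, so one alternative holds. Condition met.
  (c) The plaintiff resides in Fendale, which is not Fenmarsh. But the carve-out bites: the amount in controversy is USD 41,700, within the $46,500 ceiling. Condition not met.
  (d) The claim is an employment claim, not a consumer claim. The exception is not triggered, since the operative events occurred in Yarmont, not Fenmarsh. Condition met.
  → At least one condition fails; no jurisdiction.
The Superior Court of Fenmarsh:
  (a) The operative events occurred in Yarmont, not Fendale; no defendant is a corporation — none of the alternatives is met. Condition not met.
  (b) The amount in controversy is 41,700 dollars, which meets the USD 25,000 floor. Condition met.
  (c) The claim is an employment claim, not a tort claim. Met.
  (d) The plaintiff resides in Fendale. The exception is not triggered, since the claim does not concern real property. Condition met.
  (e) The plaintiff resides in Fendale, which is not Ravwick — that alternative is enough. Met.
  → At least one condition fails; no jurisdiction.
No court satisfies all of its conditions.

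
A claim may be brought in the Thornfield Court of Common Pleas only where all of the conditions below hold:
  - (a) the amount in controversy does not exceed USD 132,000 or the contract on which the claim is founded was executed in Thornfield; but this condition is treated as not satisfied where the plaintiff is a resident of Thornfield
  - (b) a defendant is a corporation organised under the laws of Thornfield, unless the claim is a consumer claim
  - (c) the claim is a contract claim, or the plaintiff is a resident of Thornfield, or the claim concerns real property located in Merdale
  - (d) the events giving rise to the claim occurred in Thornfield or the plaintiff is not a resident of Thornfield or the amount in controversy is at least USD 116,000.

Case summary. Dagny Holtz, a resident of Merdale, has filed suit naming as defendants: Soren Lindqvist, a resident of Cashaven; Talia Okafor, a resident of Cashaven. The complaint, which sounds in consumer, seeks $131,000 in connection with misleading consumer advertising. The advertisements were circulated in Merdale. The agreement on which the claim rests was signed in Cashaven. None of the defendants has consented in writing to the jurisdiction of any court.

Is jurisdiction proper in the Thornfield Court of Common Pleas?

The Thornfield Court of Common Pleas:
  (a) The amount in controversy is 131,000 dollars, within the USD 132,000 ceiling, so this disjunct is met. The carve-out does not apply: the plaintiff resides in Merdale, not Thornfield. Satisfied.
  (b) No defendant is a corporation. But the claim is a consumer claim, and the 'unless' clause therefore excuses the requirement. Satisfied.
  (c) The claim is a consumer claim, not a contract claim; the plaintiff resides in Merdale, not Thornfield; the claim does not concern real property — no alternative holds. Condition not met.
  (d) The plaintiff resides in Merdale, which is not Thornfield, so one alternative holds. Met.
  → Not every requirement is met — no jurisdiction.

No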